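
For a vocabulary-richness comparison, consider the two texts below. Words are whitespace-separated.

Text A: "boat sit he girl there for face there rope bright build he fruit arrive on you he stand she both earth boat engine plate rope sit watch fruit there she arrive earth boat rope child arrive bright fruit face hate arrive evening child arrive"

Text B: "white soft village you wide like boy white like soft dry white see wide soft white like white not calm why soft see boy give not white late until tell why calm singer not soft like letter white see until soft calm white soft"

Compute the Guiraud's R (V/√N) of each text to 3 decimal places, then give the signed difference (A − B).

0.904

A: V=24, N=44, R=3.618
B: V=18, N=44, R=2.714
Difference = 3.618 − 2.714 = 0.904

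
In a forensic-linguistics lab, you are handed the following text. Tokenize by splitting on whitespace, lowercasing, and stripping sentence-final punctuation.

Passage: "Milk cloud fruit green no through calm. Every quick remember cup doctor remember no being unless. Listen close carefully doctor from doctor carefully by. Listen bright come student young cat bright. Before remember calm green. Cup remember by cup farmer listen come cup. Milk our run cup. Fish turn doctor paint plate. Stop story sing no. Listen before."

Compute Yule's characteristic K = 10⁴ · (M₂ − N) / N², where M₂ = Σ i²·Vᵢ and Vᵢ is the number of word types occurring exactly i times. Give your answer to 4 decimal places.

231.8668

Frequencies: cup:5, remember:4, doctor:4, listen:4, no:3, milk:2, green:2, calm:2, carefully:2, by:2, bright:2, come:2, before:2, cloud:1, fruit:1, through:1, every:1, quick:1, being:1, unless:1, … (15 more, each freq 1)
N = 58. Frequency spectrum: V_1=22, V_2=8, V_3=1, V_4=3, V_5=1
M₂ = 1²·22 + 2²·8 + 3²·1 + 4²·3 + 5²·1 = 136
K = 10000 × (136 − 58) / 58² = 231.8668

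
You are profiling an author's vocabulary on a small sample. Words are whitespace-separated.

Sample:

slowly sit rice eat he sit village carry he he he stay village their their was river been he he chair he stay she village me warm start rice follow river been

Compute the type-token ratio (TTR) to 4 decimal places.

N = 32 tokens, V = 18 types.
TTR = V / N = 18 / 32 = 0.5625

0.5625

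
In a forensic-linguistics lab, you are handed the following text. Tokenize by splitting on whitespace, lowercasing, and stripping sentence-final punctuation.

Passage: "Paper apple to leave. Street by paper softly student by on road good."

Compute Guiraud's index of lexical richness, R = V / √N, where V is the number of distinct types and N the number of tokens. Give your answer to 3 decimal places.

N = 13, V = 11.
√N = 3.605551
R = 11 / 3.605551 = 3.051

3.051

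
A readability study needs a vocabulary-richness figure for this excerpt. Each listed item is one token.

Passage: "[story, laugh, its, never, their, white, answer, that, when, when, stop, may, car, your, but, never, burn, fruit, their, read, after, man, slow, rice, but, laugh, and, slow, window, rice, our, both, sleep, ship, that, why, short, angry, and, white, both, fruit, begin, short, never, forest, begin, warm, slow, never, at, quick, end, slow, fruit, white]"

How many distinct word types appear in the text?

Distinct types: {after, and, angry, answer, at, begin, both, burn, but, car, end, forest, fruit, its, laugh, man, may, never, our, quick, read, rice, ship, short, sleep, slow, stop, story, that, their, warm, when, white, why, window, your}
V = 36

36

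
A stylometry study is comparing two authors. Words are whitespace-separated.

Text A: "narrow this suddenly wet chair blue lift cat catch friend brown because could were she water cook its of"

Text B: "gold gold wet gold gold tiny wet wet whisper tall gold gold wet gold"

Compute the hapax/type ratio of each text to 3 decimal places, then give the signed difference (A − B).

0.400

A: hapax=19, V=19, ratio=1.000
B: hapax=3, V=5, ratio=0.600
Difference = 1.000 − 0.600 = 0.400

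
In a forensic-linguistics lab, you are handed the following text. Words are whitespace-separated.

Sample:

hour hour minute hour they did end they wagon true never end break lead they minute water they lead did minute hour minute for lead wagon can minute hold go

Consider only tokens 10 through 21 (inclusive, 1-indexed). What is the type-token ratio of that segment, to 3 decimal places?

0.750

Segment tokens 10–21: true, never, end, break, lead, they, minute, water, they, lead, did, minute
Segment N = 12, segment V = 9.
TTR = 9 / 12 = 0.750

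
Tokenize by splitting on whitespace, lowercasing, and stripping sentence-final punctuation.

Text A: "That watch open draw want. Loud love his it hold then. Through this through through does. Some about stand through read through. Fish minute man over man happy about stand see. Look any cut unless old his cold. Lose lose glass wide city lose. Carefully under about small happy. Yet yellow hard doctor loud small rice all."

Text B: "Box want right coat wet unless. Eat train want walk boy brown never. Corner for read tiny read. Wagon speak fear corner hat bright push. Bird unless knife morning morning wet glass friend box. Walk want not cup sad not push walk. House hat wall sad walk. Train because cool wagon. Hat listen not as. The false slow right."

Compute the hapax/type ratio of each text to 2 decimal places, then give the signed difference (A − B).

0.17

A: hapax=34, V=43, ratio=0.79
B: hapax=24, V=39, ratio=0.62
Difference = 0.79 − 0.62 = 0.17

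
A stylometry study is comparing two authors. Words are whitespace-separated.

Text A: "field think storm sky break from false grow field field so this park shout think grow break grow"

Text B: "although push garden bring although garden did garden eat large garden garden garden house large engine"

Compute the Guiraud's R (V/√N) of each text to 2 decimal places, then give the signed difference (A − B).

A: V=12, N=18, R=2.83
B: V=9, N=16, R=2.25
Difference = 2.83 − 2.25 = 0.58

0.58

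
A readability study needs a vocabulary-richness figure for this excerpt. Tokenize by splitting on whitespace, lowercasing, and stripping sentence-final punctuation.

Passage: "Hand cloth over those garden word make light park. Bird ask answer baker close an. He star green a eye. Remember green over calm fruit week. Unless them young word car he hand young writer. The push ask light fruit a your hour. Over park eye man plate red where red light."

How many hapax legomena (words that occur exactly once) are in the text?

Frequencies: over:3, light:3, hand:2, word:2, park:2, ask:2, he:2, green:2, a:2, eye:2, fruit:2, young:2, red:2, cloth:1, those:1, garden:1, make:1, bird:1, answer:1, baker:1, … (17 more, each freq 1)
Hapax (freq=1): an, answer, baker, bird, calm, car, close, cloth, garden, hour, make, man, plate, push, remember, star, the, them, those, unless, week, where, writer, your

24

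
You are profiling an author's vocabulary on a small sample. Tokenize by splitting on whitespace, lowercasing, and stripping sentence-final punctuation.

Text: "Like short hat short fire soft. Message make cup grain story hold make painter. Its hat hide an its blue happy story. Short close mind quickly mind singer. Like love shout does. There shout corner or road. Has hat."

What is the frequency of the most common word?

Frequencies: short:3, hat:3, like:2, make:2, story:2, its:2, mind:2, shout:2, fire:1, soft:1, message:1, cup:1, grain:1, hold:1, painter:1, hide:1, an:1, blue:1, happy:1, close:1, … (9 more, each freq 1)
Most common: 'short' with frequency 3.

3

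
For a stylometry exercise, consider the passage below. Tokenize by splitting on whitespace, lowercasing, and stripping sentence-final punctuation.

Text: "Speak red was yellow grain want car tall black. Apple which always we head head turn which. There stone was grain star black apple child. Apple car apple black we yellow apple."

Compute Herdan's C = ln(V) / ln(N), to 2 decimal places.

0.85

N = 32, V = 19.
ln(V) = 2.944439, ln(N) = 3.465736
C = 2.944439 / 3.465736 = 0.85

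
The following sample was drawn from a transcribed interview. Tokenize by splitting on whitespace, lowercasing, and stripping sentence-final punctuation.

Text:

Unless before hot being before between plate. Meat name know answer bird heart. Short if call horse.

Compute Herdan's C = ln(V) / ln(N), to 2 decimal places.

0.98

N = 17, V = 16.
ln(V) = 2.772589, ln(N) = 2.833213
C = 2.772589 / 2.833213 = 0.98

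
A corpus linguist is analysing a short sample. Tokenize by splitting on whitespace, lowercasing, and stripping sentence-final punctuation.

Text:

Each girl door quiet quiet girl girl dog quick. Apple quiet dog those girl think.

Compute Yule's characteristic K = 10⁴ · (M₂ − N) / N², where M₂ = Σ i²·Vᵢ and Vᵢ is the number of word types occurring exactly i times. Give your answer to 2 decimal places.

Frequencies: girl:4, quiet:3, dog:2, each:1, door:1, quick:1, apple:1, those:1, think:1
N = 15. Frequency spectrum: V_1=6, V_2=1, V_3=1, V_4=1
M₂ = 1²·6 + 2²·1 + 3²·1 + 4²·1 = 35
K = 10000 × (35 − 15) / 15² = 888.89

888.89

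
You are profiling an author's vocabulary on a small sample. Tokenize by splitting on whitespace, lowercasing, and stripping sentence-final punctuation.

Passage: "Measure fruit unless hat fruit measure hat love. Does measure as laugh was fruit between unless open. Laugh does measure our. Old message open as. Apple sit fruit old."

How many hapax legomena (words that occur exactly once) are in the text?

Frequencies: measure:4, fruit:4, unless:2, hat:2, does:2, as:2, laugh:2, open:2, old:2, love:1, was:1, between:1, our:1, message:1, apple:1, sit:1
Hapax (freq=1): apple, between, love, message, our, sit, was

7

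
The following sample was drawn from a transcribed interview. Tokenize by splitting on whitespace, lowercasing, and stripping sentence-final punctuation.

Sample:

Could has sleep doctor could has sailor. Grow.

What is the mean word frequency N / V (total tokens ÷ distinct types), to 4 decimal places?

N = 8 tokens, V = 6 types.
Mean frequency = N / V = 8 / 6 = 1.3333

1.3333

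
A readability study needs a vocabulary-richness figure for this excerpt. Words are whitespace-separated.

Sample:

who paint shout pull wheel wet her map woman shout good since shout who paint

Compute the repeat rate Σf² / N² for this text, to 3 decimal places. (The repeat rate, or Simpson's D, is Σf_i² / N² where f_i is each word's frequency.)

Frequencies: shout:3, who:2, paint:2, pull:1, wheel:1, wet:1, her:1, map:1, woman:1, good:1, since:1
Σf² = 25; N² = 225
Repeat rate = 25 / 225 = 0.111

0.111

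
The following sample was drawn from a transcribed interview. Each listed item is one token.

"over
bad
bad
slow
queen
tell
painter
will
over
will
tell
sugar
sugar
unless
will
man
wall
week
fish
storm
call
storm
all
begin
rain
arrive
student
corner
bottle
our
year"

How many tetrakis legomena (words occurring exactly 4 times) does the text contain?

Frequencies: will:3, over:2, bad:2, tell:2, sugar:2, storm:2, slow:1, queen:1, painter:1, unless:1, man:1, wall:1, week:1, fish:1, call:1, all:1, begin:1, rain:1, arrive:1, student:1, … (4 more, each freq 1)
Words with frequency 4: (none)

0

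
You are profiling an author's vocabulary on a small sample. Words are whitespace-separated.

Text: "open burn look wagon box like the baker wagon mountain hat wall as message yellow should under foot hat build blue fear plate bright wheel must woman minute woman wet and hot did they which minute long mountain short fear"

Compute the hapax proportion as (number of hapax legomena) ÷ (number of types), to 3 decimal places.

Frequencies: wagon:2, mountain:2, hat:2, fear:2, woman:2, minute:2, open:1, burn:1, look:1, box:1, like:1, the:1, baker:1, wall:1, as:1, message:1, yellow:1, should:1, under:1, foot:1, … (14 more, each freq 1)
Hapax count = 28; type count = 34.
Ratio = 28 / 34 = 0.824

0.824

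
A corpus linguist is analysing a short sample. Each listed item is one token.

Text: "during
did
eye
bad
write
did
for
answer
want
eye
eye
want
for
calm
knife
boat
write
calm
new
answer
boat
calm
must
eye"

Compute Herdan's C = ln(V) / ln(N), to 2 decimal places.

N = 24, V = 13.
ln(V) = 2.564949, ln(N) = 3.178054
C = 2.564949 / 3.178054 = 0.81

0.81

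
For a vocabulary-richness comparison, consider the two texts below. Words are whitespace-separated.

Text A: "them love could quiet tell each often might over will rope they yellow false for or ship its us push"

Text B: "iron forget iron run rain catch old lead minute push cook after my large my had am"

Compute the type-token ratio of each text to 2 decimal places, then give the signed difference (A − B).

0.12

TTR(A) = 20/20 = 1.00
TTR(B) = 15/17 = 0.88
Difference = 1.00 − 0.88 = 0.12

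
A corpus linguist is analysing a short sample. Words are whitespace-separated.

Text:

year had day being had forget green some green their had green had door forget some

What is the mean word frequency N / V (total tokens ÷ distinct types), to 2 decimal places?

N = 16 tokens, V = 9 types.
Mean frequency = N / V = 16 / 9 = 1.78

1.78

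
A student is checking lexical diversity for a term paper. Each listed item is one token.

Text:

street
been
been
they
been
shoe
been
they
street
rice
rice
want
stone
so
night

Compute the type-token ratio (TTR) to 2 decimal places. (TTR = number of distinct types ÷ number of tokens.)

0.60

N = 15 tokens, V = 9 types.
TTR = V / N = 9 / 15 = 0.60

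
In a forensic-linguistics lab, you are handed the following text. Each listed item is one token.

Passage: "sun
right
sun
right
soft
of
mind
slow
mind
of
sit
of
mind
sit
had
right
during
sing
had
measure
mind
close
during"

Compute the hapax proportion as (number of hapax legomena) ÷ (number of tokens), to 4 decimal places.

Frequencies: mind:4, right:3, of:3, sun:2, sit:2, had:2, during:2, soft:1, slow:1, sing:1, measure:1, close:1
Hapax count = 5; token count = 23.
Ratio = 5 / 23 = 0.2174

0.2174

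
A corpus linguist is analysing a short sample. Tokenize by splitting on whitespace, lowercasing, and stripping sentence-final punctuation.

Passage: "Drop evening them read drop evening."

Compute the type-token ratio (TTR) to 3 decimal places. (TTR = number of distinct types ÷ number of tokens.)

N = 6 tokens, V = 4 types.
TTR = V / N = 4 / 6 = 0.667

0.667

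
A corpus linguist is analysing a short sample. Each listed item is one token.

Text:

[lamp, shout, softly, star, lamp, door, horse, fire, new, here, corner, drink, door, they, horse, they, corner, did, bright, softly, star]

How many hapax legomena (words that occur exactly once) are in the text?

Frequencies: lamp:2, softly:2, star:2, door:2, horse:2, corner:2, they:2, shout:1, fire:1, new:1, here:1, drink:1, did:1, bright:1
Hapax (freq=1): bright, did, drink, fire, here, new, shout

7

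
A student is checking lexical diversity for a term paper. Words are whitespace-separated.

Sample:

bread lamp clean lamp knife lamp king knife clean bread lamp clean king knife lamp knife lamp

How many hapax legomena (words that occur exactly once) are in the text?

0

Frequencies: lamp:6, knife:4, clean:3, bread:2, king:2
Hapax (freq=1): (none)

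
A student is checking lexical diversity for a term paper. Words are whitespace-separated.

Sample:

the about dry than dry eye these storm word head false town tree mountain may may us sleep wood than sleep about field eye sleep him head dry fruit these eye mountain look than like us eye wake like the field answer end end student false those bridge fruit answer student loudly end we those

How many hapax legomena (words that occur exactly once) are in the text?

11

Frequencies: eye:4, dry:3, than:3, sleep:3, end:3, the:2, about:2, these:2, head:2, false:2, mountain:2, may:2, us:2, field:2, fruit:2, like:2, answer:2, student:2, those:2, storm:1, … (10 more, each freq 1)
Hapax (freq=1): bridge, him, look, loudly, storm, town, tree, wake, we, wood, word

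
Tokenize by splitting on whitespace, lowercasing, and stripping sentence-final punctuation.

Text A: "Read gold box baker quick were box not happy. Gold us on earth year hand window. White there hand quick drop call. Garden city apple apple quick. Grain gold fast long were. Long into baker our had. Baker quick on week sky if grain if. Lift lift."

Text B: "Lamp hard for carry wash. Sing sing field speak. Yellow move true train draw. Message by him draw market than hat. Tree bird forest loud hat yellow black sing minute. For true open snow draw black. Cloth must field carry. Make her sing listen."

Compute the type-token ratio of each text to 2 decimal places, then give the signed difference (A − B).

-0.07

TTR(A) = 31/47 = 0.66
TTR(B) = 32/44 = 0.73
Difference = 0.66 − 0.73 = -0.07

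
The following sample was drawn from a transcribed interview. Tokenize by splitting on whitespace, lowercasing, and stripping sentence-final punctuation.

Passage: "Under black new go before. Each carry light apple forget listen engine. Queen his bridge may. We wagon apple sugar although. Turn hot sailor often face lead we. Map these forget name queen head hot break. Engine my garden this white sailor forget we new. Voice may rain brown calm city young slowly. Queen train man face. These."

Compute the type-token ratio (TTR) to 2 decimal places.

0.76

N = 58 tokens, V = 44 types.
TTR = V / N = 44 / 58 = 0.76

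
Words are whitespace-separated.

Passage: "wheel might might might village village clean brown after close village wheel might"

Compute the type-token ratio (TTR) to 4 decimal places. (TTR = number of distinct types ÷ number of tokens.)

N = 13 tokens, V = 7 types.
TTR = V / N = 7 / 13 = 0.5385

0.5385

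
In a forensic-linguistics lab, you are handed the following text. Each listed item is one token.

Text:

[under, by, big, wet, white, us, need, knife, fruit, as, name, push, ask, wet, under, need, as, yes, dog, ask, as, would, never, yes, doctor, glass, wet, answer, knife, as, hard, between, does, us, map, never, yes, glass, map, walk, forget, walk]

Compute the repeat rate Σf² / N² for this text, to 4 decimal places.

Frequencies: as:4, wet:3, yes:3, under:2, us:2, need:2, knife:2, ask:2, never:2, glass:2, map:2, walk:2, by:1, big:1, white:1, fruit:1, name:1, push:1, dog:1, would:1, … (6 more, each freq 1)
Σf² = 84; N² = 1764
Repeat rate = 84 / 1764 = 0.0476

0.0476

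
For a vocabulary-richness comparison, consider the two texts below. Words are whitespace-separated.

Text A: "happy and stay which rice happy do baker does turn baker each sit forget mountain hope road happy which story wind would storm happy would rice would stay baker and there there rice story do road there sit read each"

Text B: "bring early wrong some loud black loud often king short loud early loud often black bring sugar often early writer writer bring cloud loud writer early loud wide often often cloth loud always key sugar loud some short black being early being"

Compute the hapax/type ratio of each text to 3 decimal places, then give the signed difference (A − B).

-0.031

A: hapax=8, V=21, ratio=0.381
B: hapax=7, V=17, ratio=0.412
Difference = 0.381 − 0.412 = -0.031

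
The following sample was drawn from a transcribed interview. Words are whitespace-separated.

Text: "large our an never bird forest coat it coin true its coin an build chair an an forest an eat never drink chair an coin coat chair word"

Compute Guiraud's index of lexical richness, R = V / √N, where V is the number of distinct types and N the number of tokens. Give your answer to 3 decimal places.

3.024

N = 28, V = 16.
√N = 5.291503
R = 16 / 5.291503 = 3.024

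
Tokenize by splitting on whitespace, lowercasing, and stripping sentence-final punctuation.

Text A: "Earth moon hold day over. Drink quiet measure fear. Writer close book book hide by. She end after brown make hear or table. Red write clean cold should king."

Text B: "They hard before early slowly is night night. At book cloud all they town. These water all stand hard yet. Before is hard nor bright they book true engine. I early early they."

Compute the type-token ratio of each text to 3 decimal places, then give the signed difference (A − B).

TTR(A) = 28/29 = 0.966
TTR(B) = 21/33 = 0.636
Difference = 0.966 − 0.636 = 0.330

0.330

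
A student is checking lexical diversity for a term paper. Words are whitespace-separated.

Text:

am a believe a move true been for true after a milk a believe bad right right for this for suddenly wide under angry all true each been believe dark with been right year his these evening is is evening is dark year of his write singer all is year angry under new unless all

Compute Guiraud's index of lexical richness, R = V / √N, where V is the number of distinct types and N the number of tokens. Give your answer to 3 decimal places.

N = 55, V = 30.
√N = 7.416198
R = 30 / 7.416198 = 4.045

4.045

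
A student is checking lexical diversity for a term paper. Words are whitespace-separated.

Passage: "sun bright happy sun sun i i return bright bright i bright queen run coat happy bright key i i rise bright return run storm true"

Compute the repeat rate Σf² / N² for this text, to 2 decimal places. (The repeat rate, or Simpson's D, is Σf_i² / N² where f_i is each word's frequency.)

Frequencies: bright:6, i:5, sun:3, happy:2, return:2, run:2, queen:1, coat:1, key:1, rise:1, storm:1, true:1
Σf² = 88; N² = 676
Repeat rate = 88 / 676 = 0.13

0.13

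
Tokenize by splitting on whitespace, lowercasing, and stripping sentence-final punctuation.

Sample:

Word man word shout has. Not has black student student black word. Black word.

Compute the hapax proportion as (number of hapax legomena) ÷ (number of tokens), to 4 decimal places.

Frequencies: word:4, black:3, has:2, student:2, man:1, shout:1, not:1
Hapax count = 3; token count = 14.
Ratio = 3 / 14 = 0.2143

0.2143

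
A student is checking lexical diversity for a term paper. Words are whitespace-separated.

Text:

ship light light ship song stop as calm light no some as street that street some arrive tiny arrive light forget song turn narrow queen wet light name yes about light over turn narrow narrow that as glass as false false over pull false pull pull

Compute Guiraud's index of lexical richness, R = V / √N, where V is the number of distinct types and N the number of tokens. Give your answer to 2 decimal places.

N = 46, V = 24.
√N = 6.782330
R = 24 / 6.782330 = 3.54

3.54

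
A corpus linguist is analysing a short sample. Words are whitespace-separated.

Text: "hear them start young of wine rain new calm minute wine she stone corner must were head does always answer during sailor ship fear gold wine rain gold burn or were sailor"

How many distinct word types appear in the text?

Distinct types: {always, answer, burn, calm, corner, does, during, fear, gold, head, hear, minute, must, new, of, or, rain, sailor, she, ship, start, stone, them, were, wine, young}
V = 26

26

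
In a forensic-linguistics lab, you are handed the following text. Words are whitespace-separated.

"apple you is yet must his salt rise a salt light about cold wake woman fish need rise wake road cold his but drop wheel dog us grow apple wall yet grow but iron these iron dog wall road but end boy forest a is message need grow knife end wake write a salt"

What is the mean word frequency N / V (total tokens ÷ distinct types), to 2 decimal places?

1.69

N = 54 tokens, V = 32 types.
Mean frequency = N / V = 54 / 32 = 1.69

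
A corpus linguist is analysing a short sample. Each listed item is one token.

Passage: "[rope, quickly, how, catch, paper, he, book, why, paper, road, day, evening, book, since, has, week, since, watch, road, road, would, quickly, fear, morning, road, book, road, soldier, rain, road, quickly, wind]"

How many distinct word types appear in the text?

Distinct types: {book, catch, day, evening, fear, has, he, how, morning, paper, quickly, rain, road, rope, since, soldier, watch, week, why, wind, would}
V = 21

21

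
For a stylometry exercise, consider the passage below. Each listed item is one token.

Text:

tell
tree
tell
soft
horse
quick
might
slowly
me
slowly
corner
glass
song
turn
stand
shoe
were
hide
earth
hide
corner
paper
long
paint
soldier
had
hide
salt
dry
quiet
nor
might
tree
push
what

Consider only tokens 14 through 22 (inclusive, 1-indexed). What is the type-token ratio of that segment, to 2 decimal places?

0.89

Segment tokens 14–22: turn, stand, shoe, were, hide, earth, hide, corner, paper
Segment N = 9, segment V = 8.
TTR = 8 / 9 = 0.89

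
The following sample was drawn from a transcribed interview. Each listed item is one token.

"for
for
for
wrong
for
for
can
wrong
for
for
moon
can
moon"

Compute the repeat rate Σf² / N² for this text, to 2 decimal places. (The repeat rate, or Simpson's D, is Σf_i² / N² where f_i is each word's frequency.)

0.36

Frequencies: for:7, wrong:2, can:2, moon:2
Σf² = 61; N² = 169
Repeat rate = 61 / 169 = 0.36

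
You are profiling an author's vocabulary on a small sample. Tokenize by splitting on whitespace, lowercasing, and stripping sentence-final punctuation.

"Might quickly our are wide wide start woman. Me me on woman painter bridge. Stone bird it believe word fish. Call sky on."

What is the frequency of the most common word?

2

Frequencies: wide:2, woman:2, me:2, on:2, might:1, quickly:1, our:1, are:1, start:1, painter:1, bridge:1, stone:1, bird:1, it:1, believe:1, word:1, fish:1, call:1, sky:1
Most common: 'wide' with frequency 2.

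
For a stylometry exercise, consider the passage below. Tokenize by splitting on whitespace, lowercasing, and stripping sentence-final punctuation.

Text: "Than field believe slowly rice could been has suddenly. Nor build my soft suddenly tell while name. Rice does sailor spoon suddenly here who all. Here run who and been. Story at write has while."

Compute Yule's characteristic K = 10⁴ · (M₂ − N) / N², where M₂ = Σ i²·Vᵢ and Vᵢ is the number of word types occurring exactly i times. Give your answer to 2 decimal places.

Frequencies: suddenly:3, rice:2, been:2, has:2, while:2, here:2, who:2, than:1, field:1, believe:1, slowly:1, could:1, nor:1, build:1, my:1, soft:1, tell:1, name:1, does:1, sailor:1, … (7 more, each freq 1)
N = 35. Frequency spectrum: V_1=20, V_2=6, V_3=1
M₂ = 1²·20 + 2²·6 + 3²·1 = 53
K = 10000 × (53 − 35) / 35² = 146.94

146.94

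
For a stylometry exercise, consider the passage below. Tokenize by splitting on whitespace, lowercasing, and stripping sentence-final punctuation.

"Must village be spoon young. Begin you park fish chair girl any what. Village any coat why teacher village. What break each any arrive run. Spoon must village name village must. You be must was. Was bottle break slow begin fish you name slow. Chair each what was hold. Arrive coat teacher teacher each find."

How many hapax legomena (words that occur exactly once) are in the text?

Frequencies: village:5, must:4, you:3, any:3, what:3, teacher:3, each:3, was:3, be:2, spoon:2, begin:2, fish:2, chair:2, coat:2, break:2, arrive:2, name:2, slow:2, young:1, park:1, … (6 more, each freq 1)
Hapax (freq=1): bottle, find, girl, hold, park, run, why, young

8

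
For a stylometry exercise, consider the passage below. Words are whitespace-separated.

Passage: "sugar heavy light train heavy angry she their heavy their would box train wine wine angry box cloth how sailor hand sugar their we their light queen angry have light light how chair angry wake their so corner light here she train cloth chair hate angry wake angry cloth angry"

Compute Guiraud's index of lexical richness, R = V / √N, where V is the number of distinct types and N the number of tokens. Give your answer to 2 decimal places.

N = 50, V = 23.
√N = 7.071068
R = 23 / 7.071068 = 3.25

3.25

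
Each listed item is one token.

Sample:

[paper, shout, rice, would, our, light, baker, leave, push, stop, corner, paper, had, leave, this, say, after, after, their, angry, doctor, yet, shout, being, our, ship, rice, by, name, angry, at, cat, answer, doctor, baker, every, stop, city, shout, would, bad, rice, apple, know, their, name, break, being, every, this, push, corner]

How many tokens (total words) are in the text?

Tokens: paper, shout, rice, would, our, light, baker, leave, push, stop, corner, paper, had, leave, this, say, after, after, their, angry, doctor, yet, shout, being, our, ship, rice, by, name, angry, at, cat, answer, doctor, baker, every, stop, city, shout, would, bad, rice, apple, know, their, name, break, being, every, this, push, corner
N = 52

52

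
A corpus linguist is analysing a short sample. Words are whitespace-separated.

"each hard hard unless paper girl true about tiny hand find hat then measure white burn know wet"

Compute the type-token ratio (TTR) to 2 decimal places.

0.94

N = 18 tokens, V = 17 types.
TTR = V / N = 17 / 18 = 0.94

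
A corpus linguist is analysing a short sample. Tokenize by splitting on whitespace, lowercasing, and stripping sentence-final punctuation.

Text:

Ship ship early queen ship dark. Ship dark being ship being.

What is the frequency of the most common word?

5

Frequencies: ship:5, dark:2, being:2, early:1, queen:1
Most common: 'ship' with frequency 5.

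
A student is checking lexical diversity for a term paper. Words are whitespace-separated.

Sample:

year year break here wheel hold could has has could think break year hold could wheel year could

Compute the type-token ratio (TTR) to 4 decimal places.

N = 18 tokens, V = 8 types.
TTR = V / N = 8 / 18 = 0.4444

0.4444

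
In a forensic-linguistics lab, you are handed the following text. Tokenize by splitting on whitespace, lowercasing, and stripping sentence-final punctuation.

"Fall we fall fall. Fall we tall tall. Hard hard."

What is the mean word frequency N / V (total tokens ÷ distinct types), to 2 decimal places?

2.50

N = 10 tokens, V = 4 types.
Mean frequency = N / V = 10 / 4 = 2.50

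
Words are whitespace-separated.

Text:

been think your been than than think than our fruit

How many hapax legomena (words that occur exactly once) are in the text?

3

Frequencies: than:3, been:2, think:2, your:1, our:1, fruit:1
Hapax (freq=1): fruit, our, your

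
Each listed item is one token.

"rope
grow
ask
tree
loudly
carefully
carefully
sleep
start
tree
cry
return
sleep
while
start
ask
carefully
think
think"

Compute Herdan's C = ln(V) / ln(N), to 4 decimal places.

0.8439

N = 19, V = 12.
ln(V) = 2.484907, ln(N) = 2.944439
C = 2.484907 / 2.944439 = 0.8439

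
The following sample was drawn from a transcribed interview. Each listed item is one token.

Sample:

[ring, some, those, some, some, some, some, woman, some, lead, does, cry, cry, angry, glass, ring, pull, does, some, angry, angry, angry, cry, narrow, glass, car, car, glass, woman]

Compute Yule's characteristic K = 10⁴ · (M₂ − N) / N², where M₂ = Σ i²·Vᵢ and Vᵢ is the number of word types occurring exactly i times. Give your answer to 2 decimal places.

Frequencies: some:7, angry:4, cry:3, glass:3, ring:2, woman:2, does:2, car:2, those:1, lead:1, pull:1, narrow:1
N = 29. Frequency spectrum: V_1=4, V_2=4, V_3=2, V_4=1, V_7=1
M₂ = 1²·4 + 2²·4 + 3²·2 + 4²·1 + 7²·1 = 103
K = 10000 × (103 − 29) / 29² = 879.90

879.90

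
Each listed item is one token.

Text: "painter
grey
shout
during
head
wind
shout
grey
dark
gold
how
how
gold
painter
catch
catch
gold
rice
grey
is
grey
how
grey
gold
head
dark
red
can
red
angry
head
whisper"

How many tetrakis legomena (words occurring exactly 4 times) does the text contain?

1

Frequencies: grey:5, gold:4, head:3, how:3, painter:2, shout:2, dark:2, catch:2, red:2, during:1, wind:1, rice:1, is:1, can:1, angry:1, whisper:1
Words with frequency 4: gold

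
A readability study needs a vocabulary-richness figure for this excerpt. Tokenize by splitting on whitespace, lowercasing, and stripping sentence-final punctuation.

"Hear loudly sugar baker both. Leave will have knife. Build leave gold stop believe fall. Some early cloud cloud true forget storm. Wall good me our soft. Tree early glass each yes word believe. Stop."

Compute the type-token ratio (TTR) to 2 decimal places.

0.86

N = 35 tokens, V = 30 types.
TTR = V / N = 30 / 35 = 0.86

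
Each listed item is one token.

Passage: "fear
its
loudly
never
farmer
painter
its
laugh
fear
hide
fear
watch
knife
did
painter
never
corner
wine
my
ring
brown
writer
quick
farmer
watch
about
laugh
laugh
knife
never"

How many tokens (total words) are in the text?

Tokens: fear, its, loudly, never, farmer, painter, its, laugh, fear, hide, fear, watch, knife, did, painter, never, corner, wine, my, ring, brown, writer, quick, farmer, watch, about, laugh, laugh, knife, never
N = 30

30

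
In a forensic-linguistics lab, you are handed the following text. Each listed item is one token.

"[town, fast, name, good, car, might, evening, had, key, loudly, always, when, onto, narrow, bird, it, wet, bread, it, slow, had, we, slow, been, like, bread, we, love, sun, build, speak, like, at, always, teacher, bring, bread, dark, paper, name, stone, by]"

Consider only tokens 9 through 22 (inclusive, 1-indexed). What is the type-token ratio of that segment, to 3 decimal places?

Segment tokens 9–22: key, loudly, always, when, onto, narrow, bird, it, wet, bread, it, slow, had, we
Segment N = 14, segment V = 13.
TTR = 13 / 14 = 0.929

0.929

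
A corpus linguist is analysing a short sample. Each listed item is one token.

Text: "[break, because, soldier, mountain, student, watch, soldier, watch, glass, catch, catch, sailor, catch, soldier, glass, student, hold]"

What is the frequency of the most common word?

3

Frequencies: soldier:3, catch:3, student:2, watch:2, glass:2, break:1, because:1, mountain:1, sailor:1, hold:1
Most common: 'soldier' with frequency 3.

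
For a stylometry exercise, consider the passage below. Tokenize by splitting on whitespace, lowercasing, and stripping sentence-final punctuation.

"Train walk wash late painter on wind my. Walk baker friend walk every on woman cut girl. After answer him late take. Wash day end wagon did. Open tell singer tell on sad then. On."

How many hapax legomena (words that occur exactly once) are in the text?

22

Frequencies: on:4, walk:3, wash:2, late:2, tell:2, train:1, painter:1, wind:1, my:1, baker:1, friend:1, every:1, woman:1, cut:1, girl:1, after:1, answer:1, him:1, take:1, day:1, … (7 more, each freq 1)
Hapax (freq=1): after, answer, baker, cut, day, did, end, every, friend, girl, him, my, open, painter, sad, singer, take, then, train, wagon, wind, woman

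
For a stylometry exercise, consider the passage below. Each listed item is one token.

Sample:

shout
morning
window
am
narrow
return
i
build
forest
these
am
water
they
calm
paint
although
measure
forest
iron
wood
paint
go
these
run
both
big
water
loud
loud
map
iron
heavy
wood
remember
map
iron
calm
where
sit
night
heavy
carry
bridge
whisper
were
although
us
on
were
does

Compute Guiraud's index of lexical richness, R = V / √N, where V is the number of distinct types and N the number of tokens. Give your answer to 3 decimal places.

5.091

N = 50, V = 36.
√N = 7.071068
R = 36 / 7.071068 = 5.091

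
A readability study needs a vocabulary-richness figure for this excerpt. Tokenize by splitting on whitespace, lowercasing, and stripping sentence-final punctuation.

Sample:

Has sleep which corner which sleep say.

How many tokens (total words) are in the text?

7

Tokens: has, sleep, which, corner, which, sleep, say
N = 7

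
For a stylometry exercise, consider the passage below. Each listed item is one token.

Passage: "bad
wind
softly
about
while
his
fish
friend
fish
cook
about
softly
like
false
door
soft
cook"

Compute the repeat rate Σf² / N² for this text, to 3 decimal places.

0.087

Frequencies: softly:2, about:2, fish:2, cook:2, bad:1, wind:1, while:1, his:1, friend:1, like:1, false:1, door:1, soft:1
Σf² = 25; N² = 289
Repeat rate = 25 / 289 = 0.087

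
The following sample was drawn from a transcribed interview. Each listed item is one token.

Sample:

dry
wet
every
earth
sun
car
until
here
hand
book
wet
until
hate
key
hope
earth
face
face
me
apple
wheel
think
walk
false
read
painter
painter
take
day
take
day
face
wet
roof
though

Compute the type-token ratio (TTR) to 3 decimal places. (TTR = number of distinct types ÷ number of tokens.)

0.743

N = 35 tokens, V = 26 types.
TTR = V / N = 26 / 35 = 0.743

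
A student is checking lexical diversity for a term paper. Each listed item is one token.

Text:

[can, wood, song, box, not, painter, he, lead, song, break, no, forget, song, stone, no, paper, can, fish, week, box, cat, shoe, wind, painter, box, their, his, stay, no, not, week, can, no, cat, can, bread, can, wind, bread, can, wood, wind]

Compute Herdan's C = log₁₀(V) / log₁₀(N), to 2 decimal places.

N = 42, V = 22.
log₁₀(V) = 1.342423, log₁₀(N) = 1.623249
C = 1.342423 / 1.623249 = 0.83

0.83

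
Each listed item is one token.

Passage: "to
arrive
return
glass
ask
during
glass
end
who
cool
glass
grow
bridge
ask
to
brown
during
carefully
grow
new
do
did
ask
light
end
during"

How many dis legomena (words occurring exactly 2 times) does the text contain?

Frequencies: glass:3, ask:3, during:3, to:2, end:2, grow:2, arrive:1, return:1, who:1, cool:1, bridge:1, brown:1, carefully:1, new:1, do:1, did:1, light:1
Words with frequency 2: end, grow, to

3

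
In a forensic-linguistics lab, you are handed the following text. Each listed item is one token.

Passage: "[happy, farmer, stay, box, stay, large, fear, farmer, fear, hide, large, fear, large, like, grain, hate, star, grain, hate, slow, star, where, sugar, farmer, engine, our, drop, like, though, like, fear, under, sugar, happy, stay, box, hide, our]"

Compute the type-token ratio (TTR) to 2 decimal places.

0.50

N = 38 tokens, V = 19 types.
TTR = V / N = 19 / 38 = 0.50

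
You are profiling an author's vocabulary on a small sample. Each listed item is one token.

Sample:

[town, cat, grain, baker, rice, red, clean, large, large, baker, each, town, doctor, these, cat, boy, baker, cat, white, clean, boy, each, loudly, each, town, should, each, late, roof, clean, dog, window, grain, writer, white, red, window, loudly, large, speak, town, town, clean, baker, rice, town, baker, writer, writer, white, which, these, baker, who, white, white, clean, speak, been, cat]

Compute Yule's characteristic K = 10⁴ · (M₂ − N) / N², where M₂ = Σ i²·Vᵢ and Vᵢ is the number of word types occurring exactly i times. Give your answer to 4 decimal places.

Frequencies: town:6, baker:6, clean:5, white:5, cat:4, each:4, large:3, writer:3, grain:2, rice:2, red:2, these:2, boy:2, loudly:2, window:2, speak:2, doctor:1, should:1, late:1, roof:1, … (4 more, each freq 1)
N = 60. Frequency spectrum: V_1=8, V_2=8, V_3=2, V_4=2, V_5=2, V_6=2
M₂ = 1²·8 + 2²·8 + 3²·2 + 4²·2 + 5²·2 + 6²·2 = 212
K = 10000 × (212 − 60) / 60² = 422.2222

422.2222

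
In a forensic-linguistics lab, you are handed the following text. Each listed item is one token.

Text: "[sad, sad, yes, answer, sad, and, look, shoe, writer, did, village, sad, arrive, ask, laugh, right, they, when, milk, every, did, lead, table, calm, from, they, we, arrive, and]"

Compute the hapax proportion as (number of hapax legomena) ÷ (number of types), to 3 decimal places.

0.773

Frequencies: sad:4, and:2, did:2, arrive:2, they:2, yes:1, answer:1, look:1, shoe:1, writer:1, village:1, ask:1, laugh:1, right:1, when:1, milk:1, every:1, lead:1, table:1, calm:1, … (2 more, each freq 1)
Hapax count = 17; type count = 22.
Ratio = 17 / 22 = 0.773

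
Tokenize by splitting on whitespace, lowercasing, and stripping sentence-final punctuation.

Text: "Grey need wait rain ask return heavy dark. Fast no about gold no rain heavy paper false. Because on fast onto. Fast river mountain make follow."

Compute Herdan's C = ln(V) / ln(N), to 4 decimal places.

N = 26, V = 21.
ln(V) = 3.044522, ln(N) = 3.258097
C = 3.044522 / 3.258097 = 0.9344

0.9344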